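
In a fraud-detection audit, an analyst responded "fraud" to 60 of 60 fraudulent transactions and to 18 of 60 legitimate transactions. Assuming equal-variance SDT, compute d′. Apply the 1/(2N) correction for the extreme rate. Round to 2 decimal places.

d′ = 2.92

The hit rate is 60/60 = 1, so apply the 1/(2N) correction: H → 1 − 1/(2·60) = 0.99167.
z(H) = z(0.99167) = 2.394
z(FA) = z(0.30000) = -0.524
d' = 2.394 − (-0.524) = 2.918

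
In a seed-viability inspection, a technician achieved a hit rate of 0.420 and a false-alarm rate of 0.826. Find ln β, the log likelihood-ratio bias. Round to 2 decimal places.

ln β = 0.42

z(H) = -0.202
z(FA) = 0.938
ln β = −½·[z(H)² − z(FA)²] = −0.5 × (0.041 − 0.880) = 0.4195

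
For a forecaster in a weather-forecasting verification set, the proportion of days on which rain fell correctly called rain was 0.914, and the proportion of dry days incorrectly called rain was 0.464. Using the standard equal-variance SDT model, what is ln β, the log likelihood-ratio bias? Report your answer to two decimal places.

z(H) = 1.366
z(FA) = -0.090
ln β = −½·[z(H)² − z(FA)²] = −0.5 × (1.866 − 0.008) = -0.929

ln β = -0.93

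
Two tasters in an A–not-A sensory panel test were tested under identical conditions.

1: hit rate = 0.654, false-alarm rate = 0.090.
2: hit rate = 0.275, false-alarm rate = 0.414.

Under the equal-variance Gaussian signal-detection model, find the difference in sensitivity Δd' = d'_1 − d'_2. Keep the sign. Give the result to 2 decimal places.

Δd' = 2.12

1: z(0.654) = 0.396, z(0.090) = -1.341, d' = 1.737
2: z(0.275) = -0.598, z(0.414) = -0.217, d' = -0.381
Δd' = d'_1 − d'_2 = 1.737 − (-0.381) = 2.118
1 has the higher sensitivity.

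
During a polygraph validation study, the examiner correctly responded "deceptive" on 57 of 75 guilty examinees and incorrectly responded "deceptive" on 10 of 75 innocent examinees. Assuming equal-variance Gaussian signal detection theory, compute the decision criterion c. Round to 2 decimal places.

H = 57/75 = 0.7600
FA = 10/75 = 0.1333
z(H) = z(0.7600) = 0.7063
z(FA) = z(0.1333) = -1.1109
c = −½·[z(H) + z(FA)] = −0.5 × (0.7063 + (-1.1109)) = 0.2023

c = 0.20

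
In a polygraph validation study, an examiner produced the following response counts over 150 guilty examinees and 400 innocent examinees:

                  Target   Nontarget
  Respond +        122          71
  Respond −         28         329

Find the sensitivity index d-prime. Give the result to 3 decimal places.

d-prime = 1.815

H = 122/150 = 0.8133
FA = 71/400 = 0.1775
Φ⁻¹(0.8133) = 0.8901, Φ⁻¹(0.1775) = -0.9249
d' = z(H) − z(FA) = 0.8901 − (-0.9249) = 1.8150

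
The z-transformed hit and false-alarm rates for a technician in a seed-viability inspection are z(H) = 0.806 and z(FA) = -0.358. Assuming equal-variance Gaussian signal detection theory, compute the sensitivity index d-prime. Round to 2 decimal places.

d' = z(H) − z(FA) = 0.806 − (-0.358) = 1.164

d-prime = 1.16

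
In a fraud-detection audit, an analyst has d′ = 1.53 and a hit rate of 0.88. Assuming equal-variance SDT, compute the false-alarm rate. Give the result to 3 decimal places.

false-alarm rate = 0.361

z(hit rate) = z(0.88) = 1.1750
z(FA) = z(H) − d' = 1.1750 − 1.53 = -0.3550
false-alarm rate = Φ(-0.3550) = 0.3613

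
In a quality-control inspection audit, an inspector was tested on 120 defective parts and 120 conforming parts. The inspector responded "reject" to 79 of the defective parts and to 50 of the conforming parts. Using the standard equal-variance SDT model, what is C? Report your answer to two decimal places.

C = -0.10

H = 79/120 = 0.6583
FA = 50/120 = 0.4167
z(H) = 0.408
z(FA) = -0.210
c = −½·[z(H) + z(FA)] = −0.5 × (0.408 + (-0.210)) = -0.099
c < 0: the inspector has a liberal response bias.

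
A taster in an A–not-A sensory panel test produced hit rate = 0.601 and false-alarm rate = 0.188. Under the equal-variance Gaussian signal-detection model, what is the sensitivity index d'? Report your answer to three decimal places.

Φ⁻¹(H) = 0.2559
Φ⁻¹(FA) = -0.8853
d' = z(H) − z(FA) = 0.2559 − (-0.8853) = 1.1412

d' = 1.141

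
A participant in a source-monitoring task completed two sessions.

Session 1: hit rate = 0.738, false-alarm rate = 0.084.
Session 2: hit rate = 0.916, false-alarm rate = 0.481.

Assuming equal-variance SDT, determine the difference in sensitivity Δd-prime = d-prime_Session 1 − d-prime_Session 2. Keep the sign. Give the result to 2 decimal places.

Session 1: z(0.738) = 0.637, z(0.084) = -1.379, d' = 2.016
Session 2: z(0.916) = 1.379, z(0.481) = -0.048, d' = 1.427
Δd' = d'_Session 1 − d'_Session 2 = 2.016 − 1.427 = 0.589
Session 1 has the higher sensitivity.

Δd-prime = 0.59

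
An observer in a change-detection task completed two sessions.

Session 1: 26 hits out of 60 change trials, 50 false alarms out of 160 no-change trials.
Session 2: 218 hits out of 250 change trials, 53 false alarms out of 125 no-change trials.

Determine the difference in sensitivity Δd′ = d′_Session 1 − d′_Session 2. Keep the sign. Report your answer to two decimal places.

Session 1: z(0.4333) = -0.168, z(0.3125) = -0.489, d' = 0.321
Session 2: z(0.8720) = 1.136, z(0.4240) = -0.192, d' = 1.328
Δd' = d'_Session 1 − d'_Session 2 = 0.321 − 1.328 = -1.007
Session 2 has the higher sensitivity.

Δd′ = -1.01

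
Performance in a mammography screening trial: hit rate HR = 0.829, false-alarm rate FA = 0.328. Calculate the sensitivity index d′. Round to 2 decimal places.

d′ = 1.40

z(H) = 0.9502
z(FA) = -0.4454
d' = z(H) − z(FA) = 0.9502 − (-0.4454) = 1.3956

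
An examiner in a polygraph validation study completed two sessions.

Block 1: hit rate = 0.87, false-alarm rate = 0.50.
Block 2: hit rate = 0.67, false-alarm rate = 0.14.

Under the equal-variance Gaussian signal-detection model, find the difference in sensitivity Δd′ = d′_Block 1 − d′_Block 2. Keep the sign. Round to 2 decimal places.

Block 1: z(0.87) = 1.126, z(0.50) = 0.000, d' = 1.126
Block 2: z(0.67) = 0.440, z(0.14) = -1.080, d' = 1.520
Δd' = d'_Block 1 − d'_Block 2 = 1.126 − 1.520 = -0.394
Block 2 has the higher sensitivity.

Δd′ = -0.39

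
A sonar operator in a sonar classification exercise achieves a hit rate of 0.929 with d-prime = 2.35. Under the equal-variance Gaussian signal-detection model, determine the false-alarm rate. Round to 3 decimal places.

z(hit rate) = z(0.929) = 1.4684
z(FA) = z(H) − d' = 1.4684 − 2.35 = -0.8816
false-alarm rate = Φ(-0.8816) = 0.1890

false-alarm rate = 0.189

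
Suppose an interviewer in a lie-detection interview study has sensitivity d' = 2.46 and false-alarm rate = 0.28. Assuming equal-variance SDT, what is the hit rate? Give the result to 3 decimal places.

z(false-alarm rate) = z(0.28) = -0.5828
z(H) = z(FA) + d' = -0.5828 + 2.46 = 1.8772
hit rate = Φ(1.8772) = 0.9698

hit rate = 0.970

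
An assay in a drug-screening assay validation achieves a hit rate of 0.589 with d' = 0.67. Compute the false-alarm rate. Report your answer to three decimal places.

z(hit rate) = z(0.589) = 0.2250
z(FA) = z(H) − d' = 0.2250 − 0.67 = -0.4450
false-alarm rate = Φ(-0.4450) = 0.3282

false-alarm rate = 0.328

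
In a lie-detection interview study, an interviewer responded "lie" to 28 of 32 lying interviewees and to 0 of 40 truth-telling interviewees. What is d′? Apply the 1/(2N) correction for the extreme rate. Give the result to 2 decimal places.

The false-alarm rate is 0/40 = 0, so apply the 1/(2N) correction: FA → 1/(2·40) = 0.01250.
z(H) = z(0.87500) = 1.150
z(FA) = z(0.01250) = -2.241
d' = 1.150 − (-2.241) = 3.391

d′ = 3.39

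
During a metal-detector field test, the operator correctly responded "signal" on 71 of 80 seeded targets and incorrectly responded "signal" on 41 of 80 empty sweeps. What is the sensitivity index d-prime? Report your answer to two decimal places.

d-prime = 1.18

H = 71/80 = 0.8875
FA = 41/80 = 0.5125
z(H) = 1.213
z(FA) = 0.031
d' = z(H) − z(FA) = 1.213 − 0.031 = 1.182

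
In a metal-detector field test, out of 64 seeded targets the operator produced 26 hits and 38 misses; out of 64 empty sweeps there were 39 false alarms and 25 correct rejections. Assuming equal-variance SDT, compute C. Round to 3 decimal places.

C = -0.020

H = 26/64 = 0.4062
FA = 39/64 = 0.6094
z(0.4062) = -0.2373, z(0.6094) = 0.2778
c = −½·[z(H) + z(FA)] = −0.5 × (-0.2373 + 0.2778) = -0.02025
c < 0: the operator has a liberal response bias.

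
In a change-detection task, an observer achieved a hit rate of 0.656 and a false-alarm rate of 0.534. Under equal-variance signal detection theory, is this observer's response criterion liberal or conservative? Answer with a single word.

z(H) = 0.402, z(FA) = 0.085
c = −½·(z(H) + z(FA)) = -0.2435
c < 0 → liberal criterion (biased toward responding “yes”).

liberal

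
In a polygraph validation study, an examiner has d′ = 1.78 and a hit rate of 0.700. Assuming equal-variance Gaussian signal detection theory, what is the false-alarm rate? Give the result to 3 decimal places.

false-alarm rate = 0.105

z(hit rate) = z(0.700) = 0.5244
z(FA) = z(H) − d' = 0.5244 − 1.78 = -1.2556
false-alarm rate = Φ(-1.2556) = 0.1046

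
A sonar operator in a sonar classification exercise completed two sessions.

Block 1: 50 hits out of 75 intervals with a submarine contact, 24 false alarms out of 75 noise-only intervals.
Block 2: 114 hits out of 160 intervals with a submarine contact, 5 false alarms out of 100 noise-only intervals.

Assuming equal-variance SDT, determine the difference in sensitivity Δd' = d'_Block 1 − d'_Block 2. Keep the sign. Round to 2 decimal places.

Δd' = -1.31

Block 1: z(0.6667) = 0.431, z(0.3200) = -0.468, d' = 0.899
Block 2: z(0.7125) = 0.561, z(0.0500) = -1.645, d' = 2.206
Δd' = d'_Block 1 − d'_Block 2 = 0.899 − 2.206 = -1.307
Block 2 has the higher sensitivity.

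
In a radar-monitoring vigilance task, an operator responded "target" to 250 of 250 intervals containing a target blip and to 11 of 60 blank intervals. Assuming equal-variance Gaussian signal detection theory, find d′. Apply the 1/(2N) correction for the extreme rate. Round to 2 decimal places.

The hit rate is 250/250 = 1, so apply the 1/(2N) correction: H → 1 − 1/(2·250) = 0.99800.
z(H) = z(0.99800) = 2.878
z(FA) = z(0.18333) = -0.903
d' = 2.878 − (-0.903) = 3.781

d′ = 3.78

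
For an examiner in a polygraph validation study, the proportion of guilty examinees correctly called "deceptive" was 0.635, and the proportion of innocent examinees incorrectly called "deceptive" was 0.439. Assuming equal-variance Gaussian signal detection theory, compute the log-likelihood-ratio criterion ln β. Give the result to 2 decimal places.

ln β = -0.05

z(H) = z(0.635) = 0.345
z(FA) = z(0.439) = -0.154
ln β = −½·[z(H)² − z(FA)²] = −0.5 × (0.119 − 0.024) = -0.0475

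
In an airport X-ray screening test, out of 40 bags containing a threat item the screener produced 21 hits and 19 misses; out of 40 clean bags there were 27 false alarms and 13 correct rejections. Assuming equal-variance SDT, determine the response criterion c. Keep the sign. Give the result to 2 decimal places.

H = 21/40 = 0.5250
FA = 27/40 = 0.6750
z(0.5250) = 0.0627, z(0.6750) = 0.4538
c = −½·[z(H) + z(FA)] = −0.5 × (0.0627 + 0.4538) = -0.25825

c = -0.26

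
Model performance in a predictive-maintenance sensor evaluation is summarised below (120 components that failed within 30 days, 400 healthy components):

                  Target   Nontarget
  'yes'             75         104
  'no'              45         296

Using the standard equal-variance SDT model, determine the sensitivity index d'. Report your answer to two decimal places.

H = 75/120 = 0.6250
FA = 104/400 = 0.2600
z(0.6250) = 0.319, z(0.2600) = -0.643
d' = z(H) − z(FA) = 0.319 − (-0.643) = 0.962

d' = 0.96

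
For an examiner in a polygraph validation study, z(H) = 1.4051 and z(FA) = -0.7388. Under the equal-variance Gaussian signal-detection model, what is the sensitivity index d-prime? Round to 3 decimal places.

d' = z(H) − z(FA) = 1.4051 − (-0.7388) = 2.1439

d-prime = 2.144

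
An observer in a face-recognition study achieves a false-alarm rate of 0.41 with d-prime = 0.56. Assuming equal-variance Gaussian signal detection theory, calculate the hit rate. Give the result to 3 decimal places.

z(false-alarm rate) = z(0.41) = -0.2275
z(H) = z(FA) + d' = -0.2275 + 0.56 = 0.3325
hit rate = Φ(0.3325) = 0.6302

hit rate = 0.630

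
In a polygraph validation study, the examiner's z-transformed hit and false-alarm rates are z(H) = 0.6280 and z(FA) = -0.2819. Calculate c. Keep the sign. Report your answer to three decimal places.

c = -0.173

c = −½·[z(H) + z(FA)] = −½·(0.6280 + (-0.2819)) = -0.17305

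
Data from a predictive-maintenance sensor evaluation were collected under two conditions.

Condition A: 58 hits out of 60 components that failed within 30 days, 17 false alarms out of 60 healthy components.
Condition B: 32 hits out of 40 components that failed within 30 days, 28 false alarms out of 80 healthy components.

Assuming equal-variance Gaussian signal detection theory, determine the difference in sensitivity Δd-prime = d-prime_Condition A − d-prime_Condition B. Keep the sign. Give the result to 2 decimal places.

Condition A: z(0.9667) = 1.834, z(0.2833) = -0.573, d' = 2.407
Condition B: z(0.8000) = 0.842, z(0.3500) = -0.385, d' = 1.227
Δd' = d'_Condition A − d'_Condition B = 2.407 − 1.227 = 1.180
Condition A has the higher sensitivity.

Δd-prime = 1.18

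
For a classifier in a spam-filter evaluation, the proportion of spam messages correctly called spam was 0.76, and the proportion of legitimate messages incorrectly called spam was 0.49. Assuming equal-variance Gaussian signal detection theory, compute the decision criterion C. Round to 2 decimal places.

z(H) = 0.7063
z(FA) = -0.0251
c = −½·[z(H) + z(FA)] = −0.5 × (0.7063 + (-0.0251)) = -0.3406

C = -0.34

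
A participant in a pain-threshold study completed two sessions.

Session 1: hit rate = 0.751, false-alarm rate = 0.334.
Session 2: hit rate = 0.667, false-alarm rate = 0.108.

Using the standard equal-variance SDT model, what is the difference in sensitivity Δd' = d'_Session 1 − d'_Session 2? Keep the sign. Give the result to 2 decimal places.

Session 1: z(0.751) = 0.678, z(0.334) = -0.429, d' = 1.107
Session 2: z(0.667) = 0.432, z(0.108) = -1.237, d' = 1.669
Δd' = d'_Session 1 − d'_Session 2 = 1.107 − 1.669 = -0.562
Session 2 has the higher sensitivity.

Δd' = -0.56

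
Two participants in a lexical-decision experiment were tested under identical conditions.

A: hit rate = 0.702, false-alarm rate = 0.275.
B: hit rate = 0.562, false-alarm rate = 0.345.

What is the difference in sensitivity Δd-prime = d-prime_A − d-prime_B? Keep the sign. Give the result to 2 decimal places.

A: z(0.702) = 0.530, z(0.275) = -0.598, d' = 1.128
B: z(0.562) = 0.156, z(0.345) = -0.399, d' = 0.555
Δd' = d'_A − d'_B = 1.128 − 0.555 = 0.573
A has the higher sensitivity.

Δd-prime = 0.57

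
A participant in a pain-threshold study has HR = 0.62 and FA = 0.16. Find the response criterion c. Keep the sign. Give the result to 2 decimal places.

c = 0.34

z(H) = z(0.62) = 0.305
z(FA) = z(0.16) = -0.994
c = −½·[z(H) + z(FA)] = −0.5 × (0.305 + (-0.994)) = 0.3445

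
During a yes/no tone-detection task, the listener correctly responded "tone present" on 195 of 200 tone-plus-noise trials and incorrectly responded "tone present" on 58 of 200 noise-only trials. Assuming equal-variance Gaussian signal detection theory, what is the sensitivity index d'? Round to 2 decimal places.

H = 195/200 = 0.9750
FA = 58/200 = 0.2900
z(0.9750) = 1.960, z(0.2900) = -0.553
d' = z(H) − z(FA) = 1.960 − (-0.553) = 2.513

d' = 2.51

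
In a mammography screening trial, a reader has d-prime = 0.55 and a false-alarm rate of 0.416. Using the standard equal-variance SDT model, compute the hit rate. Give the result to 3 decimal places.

hit rate = 0.632

z(false-alarm rate) = z(0.416) = -0.2121
z(H) = z(FA) + d' = -0.2121 + 0.55 = 0.3379
hit rate = Φ(0.3379) = 0.6323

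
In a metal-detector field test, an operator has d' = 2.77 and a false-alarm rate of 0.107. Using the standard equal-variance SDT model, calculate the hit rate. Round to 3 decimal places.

hit rate = 0.937

z(false-alarm rate) = z(0.107) = -1.2426
z(H) = z(FA) + d' = -1.2426 + 2.77 = 1.5274
hit rate = Φ(1.5274) = 0.9367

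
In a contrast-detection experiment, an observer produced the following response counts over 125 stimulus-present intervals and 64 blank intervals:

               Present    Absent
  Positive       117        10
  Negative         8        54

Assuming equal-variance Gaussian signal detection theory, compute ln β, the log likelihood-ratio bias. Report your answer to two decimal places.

H = 117/125 = 0.9360
FA = 10/64 = 0.1562
z(H) = z(0.9360) = 1.522
z(FA) = z(0.1562) = -1.010
ln β = −½·[z(H)² − z(FA)²] = −0.5 × (2.316 − 1.020) = -0.648

ln β = -0.65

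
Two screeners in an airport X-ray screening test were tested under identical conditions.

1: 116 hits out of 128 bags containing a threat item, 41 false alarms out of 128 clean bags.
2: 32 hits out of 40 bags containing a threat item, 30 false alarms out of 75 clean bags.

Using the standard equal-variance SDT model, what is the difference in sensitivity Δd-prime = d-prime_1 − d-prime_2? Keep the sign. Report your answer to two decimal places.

1: z(0.9062) = 1.318, z(0.3203) = -0.467, d' = 1.785
2: z(0.8000) = 0.842, z(0.4000) = -0.253, d' = 1.095
Δd' = d'_1 − d'_2 = 1.785 − 1.095 = 0.690
1 has the higher sensitivity.

Δd-prime = 0.69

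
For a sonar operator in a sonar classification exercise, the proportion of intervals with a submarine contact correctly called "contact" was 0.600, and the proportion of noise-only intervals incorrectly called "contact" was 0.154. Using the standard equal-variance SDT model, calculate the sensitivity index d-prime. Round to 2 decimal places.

d-prime = 1.27

z(0.600) = 0.2533, z(0.154) = -1.0194
d' = z(H) − z(FA) = 0.2533 − (-1.0194) = 1.2727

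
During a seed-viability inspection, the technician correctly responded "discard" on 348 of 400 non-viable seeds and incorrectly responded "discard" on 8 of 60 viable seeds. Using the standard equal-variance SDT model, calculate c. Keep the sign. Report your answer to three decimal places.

H = 348/400 = 0.8700
FA = 8/60 = 0.1333
Φ⁻¹(H) = Φ⁻¹(0.8700) = 1.1264
Φ⁻¹(FA) = Φ⁻¹(0.1333) = -1.1109
c = −½·[z(H) + z(FA)] = −0.5 × (1.1264 + (-1.1109)) = -0.00775

c = -0.008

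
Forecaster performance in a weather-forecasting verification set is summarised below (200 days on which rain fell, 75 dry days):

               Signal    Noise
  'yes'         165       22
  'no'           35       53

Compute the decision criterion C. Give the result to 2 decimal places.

C = -0.20

H = 165/200 = 0.8250
FA = 22/75 = 0.2933
z(H) = 0.935
z(FA) = -0.544
c = −½·[z(H) + z(FA)] = −0.5 × (0.935 + (-0.544)) = -0.1955
c < 0: the forecaster has a liberal response bias.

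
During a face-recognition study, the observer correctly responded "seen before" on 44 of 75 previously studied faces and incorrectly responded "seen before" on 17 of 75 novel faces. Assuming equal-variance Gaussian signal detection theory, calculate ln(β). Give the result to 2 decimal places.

ln β = 0.26

H = 44/75 = 0.5867
FA = 17/75 = 0.2267
z(0.5867) = 0.219, z(0.2267) = -0.750
ln β = −½·[z(H)² − z(FA)²] = −0.5 × (0.048 − 0.563) = 0.2575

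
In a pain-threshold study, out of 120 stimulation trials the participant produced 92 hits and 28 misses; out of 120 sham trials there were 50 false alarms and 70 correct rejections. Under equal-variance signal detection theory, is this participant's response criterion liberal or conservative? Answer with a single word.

liberal

z(H) = 0.728, z(FA) = -0.210
c = −½·(z(H) + z(FA)) = -0.259
c < 0 → liberal criterion (biased toward responding “yes”).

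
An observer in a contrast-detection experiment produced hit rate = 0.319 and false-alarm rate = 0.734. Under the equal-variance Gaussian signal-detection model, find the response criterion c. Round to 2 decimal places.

c = -0.08

Φ⁻¹(0.319) = -0.470, Φ⁻¹(0.734) = 0.625
c = −½·[z(H) + z(FA)] = −0.5 × (-0.470 + 0.625) = -0.0775
c < 0: the observer has a liberal response bias.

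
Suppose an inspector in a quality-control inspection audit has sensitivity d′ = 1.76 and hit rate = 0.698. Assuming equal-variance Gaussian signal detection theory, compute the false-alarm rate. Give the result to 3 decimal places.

false-alarm rate = 0.107

z(hit rate) = z(0.698) = 0.5187
z(FA) = z(H) − d' = 0.5187 − 1.76 = -1.2413
false-alarm rate = Φ(-1.2413) = 0.1072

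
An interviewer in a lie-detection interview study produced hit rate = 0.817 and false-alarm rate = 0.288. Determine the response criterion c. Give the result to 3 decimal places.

c = -0.172

Φ⁻¹(0.817) = 0.9040, Φ⁻¹(0.288) = -0.5592
c = −½·[z(H) + z(FA)] = −0.5 × (0.9040 + (-0.5592)) = -0.1724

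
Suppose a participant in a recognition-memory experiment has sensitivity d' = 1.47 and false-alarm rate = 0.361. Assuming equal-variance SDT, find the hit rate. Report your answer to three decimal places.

hit rate = 0.867

z(false-alarm rate) = z(0.361) = -0.3558
z(H) = z(FA) + d' = -0.3558 + 1.47 = 1.1142
hit rate = Φ(1.1142) = 0.8674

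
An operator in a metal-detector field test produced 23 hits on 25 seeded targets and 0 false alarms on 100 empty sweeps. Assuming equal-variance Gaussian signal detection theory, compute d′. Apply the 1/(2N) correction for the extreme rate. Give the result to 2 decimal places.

The false-alarm rate is 0/100 = 0, so apply the 1/(2N) correction: FA → 1/(2·100) = 0.00500.
z(H) = z(0.92000) = 1.405
z(FA) = z(0.00500) = -2.576
d' = 1.405 − (-2.576) = 3.981

d′ = 3.98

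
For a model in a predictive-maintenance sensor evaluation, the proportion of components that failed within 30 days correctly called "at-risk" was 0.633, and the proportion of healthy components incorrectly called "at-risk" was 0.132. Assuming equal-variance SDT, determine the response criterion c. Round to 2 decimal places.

c = 0.39

Φ⁻¹(H) = Φ⁻¹(0.633) = 0.3398
Φ⁻¹(FA) = Φ⁻¹(0.132) = -1.1170
c = −½·[z(H) + z(FA)] = −0.5 × (0.3398 + (-1.1170)) = 0.3886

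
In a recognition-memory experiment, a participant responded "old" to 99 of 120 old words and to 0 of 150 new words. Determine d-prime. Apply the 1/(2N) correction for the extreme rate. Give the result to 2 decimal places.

The false-alarm rate is 0/150 = 0, so apply the 1/(2N) correction: FA → 1/(2·150) = 0.00333.
z(H) = z(0.82500) = 0.935
z(FA) = z(0.00333) = -2.713
d' = 0.935 − (-2.713) = 3.648

d-prime = 3.65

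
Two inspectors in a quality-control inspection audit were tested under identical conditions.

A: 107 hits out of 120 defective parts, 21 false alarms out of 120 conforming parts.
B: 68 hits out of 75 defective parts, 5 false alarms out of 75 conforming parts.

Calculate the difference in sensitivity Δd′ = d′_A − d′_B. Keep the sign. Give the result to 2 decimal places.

A: z(0.8917) = 1.236, z(0.1750) = -0.935, d' = 2.171
B: z(0.9067) = 1.321, z(0.0667) = -1.501, d' = 2.822
Δd' = d'_A − d'_B = 2.171 − 2.822 = -0.651
B has the higher sensitivity.

Δd′ = -0.65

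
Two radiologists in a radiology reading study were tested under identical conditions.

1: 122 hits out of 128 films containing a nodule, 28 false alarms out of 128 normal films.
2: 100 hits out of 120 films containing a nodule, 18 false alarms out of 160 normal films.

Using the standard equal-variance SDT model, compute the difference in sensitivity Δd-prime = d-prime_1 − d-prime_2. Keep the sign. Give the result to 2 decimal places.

Δd-prime = 0.27

1: z(0.9531) = 1.676, z(0.2188) = -0.776, d' = 2.452
2: z(0.8333) = 0.967, z(0.1125) = -1.213, d' = 2.180
Δd' = d'_1 − d'_2 = 2.452 − 2.180 = 0.272
1 has the higher sensitivity.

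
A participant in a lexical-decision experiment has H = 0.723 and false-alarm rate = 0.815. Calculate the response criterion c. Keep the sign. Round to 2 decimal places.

c = -0.74

Φ⁻¹(H) = Φ⁻¹(0.723) = 0.592
Φ⁻¹(FA) = Φ⁻¹(0.815) = 0.896
c = −½·[z(H) + z(FA)] = −0.5 × (0.592 + 0.896) = -0.744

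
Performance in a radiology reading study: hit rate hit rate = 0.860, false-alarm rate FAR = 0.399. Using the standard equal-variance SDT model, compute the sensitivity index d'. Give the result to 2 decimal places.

d' = 1.34

z(0.860) = 1.080, z(0.399) = -0.256
d' = z(H) − z(FA) = 1.080 − (-0.256) = 1.336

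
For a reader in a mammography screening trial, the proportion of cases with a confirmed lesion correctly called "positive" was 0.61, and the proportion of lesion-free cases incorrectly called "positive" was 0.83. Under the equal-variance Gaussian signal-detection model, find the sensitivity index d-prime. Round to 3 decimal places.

z(0.61) = 0.2793, z(0.83) = 0.9542
d' = z(H) − z(FA) = 0.2793 − 0.9542 = -0.6749

d-prime = -0.675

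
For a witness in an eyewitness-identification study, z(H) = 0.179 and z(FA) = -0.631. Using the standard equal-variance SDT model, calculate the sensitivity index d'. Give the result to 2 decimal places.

d' = 0.81

d' = z(H) − z(FA) = 0.179 − (-0.631) = 0.810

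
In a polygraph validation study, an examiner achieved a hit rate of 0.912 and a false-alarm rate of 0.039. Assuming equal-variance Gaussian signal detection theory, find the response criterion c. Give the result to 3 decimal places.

Φ⁻¹(H) = Φ⁻¹(0.912) = 1.3532
Φ⁻¹(FA) = Φ⁻¹(0.039) = -1.7624
c = −½·[z(H) + z(FA)] = −0.5 × (1.3532 + (-1.7624)) = 0.2046

c = 0.205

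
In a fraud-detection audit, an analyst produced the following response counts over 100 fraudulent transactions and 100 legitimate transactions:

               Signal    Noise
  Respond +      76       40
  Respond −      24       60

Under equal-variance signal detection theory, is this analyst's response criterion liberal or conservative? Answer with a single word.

liberal

z(H) = 0.706, z(FA) = -0.253
c = −½·(z(H) + z(FA)) = -0.2265
c < 0 → liberal criterion (biased toward responding “yes”).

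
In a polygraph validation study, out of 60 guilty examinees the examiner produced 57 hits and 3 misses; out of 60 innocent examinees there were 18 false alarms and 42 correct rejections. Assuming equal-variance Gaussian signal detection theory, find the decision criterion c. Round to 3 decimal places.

H = 57/60 = 0.9500
FA = 18/60 = 0.3000
Φ⁻¹(0.9500) = 1.6449, Φ⁻¹(0.3000) = -0.5244
c = −½·[z(H) + z(FA)] = −0.5 × (1.6449 + (-0.5244)) = -0.56025
c < 0: the examiner has a liberal response bias.

c = -0.560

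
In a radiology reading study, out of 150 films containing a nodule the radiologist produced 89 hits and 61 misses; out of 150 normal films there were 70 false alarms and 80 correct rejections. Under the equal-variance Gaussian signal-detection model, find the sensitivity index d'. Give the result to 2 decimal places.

d' = 0.32

H = 89/150 = 0.5933
FA = 70/150 = 0.4667
Φ⁻¹(0.5933) = 0.236, Φ⁻¹(0.4667) = -0.084
d' = z(H) − z(FA) = 0.236 − (-0.084) = 0.320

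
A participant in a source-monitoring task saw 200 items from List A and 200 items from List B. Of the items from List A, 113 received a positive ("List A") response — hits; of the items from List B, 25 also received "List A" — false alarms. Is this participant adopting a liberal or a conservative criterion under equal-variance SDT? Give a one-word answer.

z(H) = 0.164, z(FA) = -1.150
c = −½·(z(H) + z(FA)) = 0.493
c > 0 → conservative criterion (biased toward responding “no”).

conservative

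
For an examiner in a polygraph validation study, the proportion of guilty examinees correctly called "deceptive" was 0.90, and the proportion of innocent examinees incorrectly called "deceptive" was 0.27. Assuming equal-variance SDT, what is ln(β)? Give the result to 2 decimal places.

ln β = -0.63

z(H) = z(0.90) = 1.282
z(FA) = z(0.27) = -0.613
ln β = −½·[z(H)² − z(FA)²] = −0.5 × (1.644 − 0.376) = -0.634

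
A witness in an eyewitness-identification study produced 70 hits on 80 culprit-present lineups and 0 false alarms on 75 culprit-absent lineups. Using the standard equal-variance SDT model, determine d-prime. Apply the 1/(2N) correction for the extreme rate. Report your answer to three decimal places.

The false-alarm rate is 0/75 = 0, so apply the 1/(2N) correction: FA → 1/(2·75) = 0.00667.
z(H) = z(0.87500) = 1.1503
z(FA) = z(0.00667) = -2.4746
d' = 1.1503 − (-2.4746) = 3.6249

d-prime = 3.625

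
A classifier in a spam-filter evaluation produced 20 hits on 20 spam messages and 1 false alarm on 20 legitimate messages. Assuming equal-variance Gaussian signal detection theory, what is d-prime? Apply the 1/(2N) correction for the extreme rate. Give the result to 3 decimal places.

The hit rate is 20/20 = 1, so apply the 1/(2N) correction: H → 1 − 1/(2·20) = 0.97500.
z(H) = z(0.97500) = 1.9600
z(FA) = z(0.05000) = -1.6449
d' = 1.9600 − (-1.6449) = 3.6049

d-prime = 3.605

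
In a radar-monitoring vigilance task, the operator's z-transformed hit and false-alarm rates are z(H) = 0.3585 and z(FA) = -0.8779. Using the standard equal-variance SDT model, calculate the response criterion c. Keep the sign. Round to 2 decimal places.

c = −½·[z(H) + z(FA)] = −½·(0.3585 + (-0.8779)) = 0.2597
c > 0: the operator has a conservative response bias.

c = 0.26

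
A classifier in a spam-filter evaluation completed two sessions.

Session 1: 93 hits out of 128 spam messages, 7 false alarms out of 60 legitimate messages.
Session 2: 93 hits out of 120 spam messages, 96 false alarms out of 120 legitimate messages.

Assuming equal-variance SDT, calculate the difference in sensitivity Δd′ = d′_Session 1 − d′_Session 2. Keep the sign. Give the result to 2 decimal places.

Session 1: z(0.7266) = 0.603, z(0.1167) = -1.192, d' = 1.795
Session 2: z(0.7750) = 0.755, z(0.8000) = 0.842, d' = -0.087
Δd' = d'_Session 1 − d'_Session 2 = 1.795 − (-0.087) = 1.882
Session 1 has the higher sensitivity.

Δd′ = 1.88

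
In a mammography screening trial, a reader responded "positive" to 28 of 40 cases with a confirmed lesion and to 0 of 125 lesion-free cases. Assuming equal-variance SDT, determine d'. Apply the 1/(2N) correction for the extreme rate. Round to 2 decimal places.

d' = 3.18

The false-alarm rate is 0/125 = 0, so apply the 1/(2N) correction: FA → 1/(2·125) = 0.00400.
z(H) = z(0.70000) = 0.524
z(FA) = z(0.00400) = -2.652
d' = 0.524 − (-2.652) = 3.176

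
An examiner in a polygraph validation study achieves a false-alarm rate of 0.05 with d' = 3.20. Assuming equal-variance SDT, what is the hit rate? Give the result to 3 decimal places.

hit rate = 0.940

z(false-alarm rate) = z(0.05) = -1.6449
z(H) = z(FA) + d' = -1.6449 + 3.20 = 1.5551
hit rate = Φ(1.5551) = 0.9400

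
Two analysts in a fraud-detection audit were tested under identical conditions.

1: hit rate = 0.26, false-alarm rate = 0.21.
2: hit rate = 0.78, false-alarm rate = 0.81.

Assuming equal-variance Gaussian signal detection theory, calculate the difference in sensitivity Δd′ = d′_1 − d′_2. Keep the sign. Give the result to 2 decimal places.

Δd′ = 0.27

1: z(0.26) = -0.643, z(0.21) = -0.806, d' = 0.163
2: z(0.78) = 0.772, z(0.81) = 0.878, d' = -0.106
Δd' = d'_1 − d'_2 = 0.163 − (-0.106) = 0.269
1 has the higher sensitivity.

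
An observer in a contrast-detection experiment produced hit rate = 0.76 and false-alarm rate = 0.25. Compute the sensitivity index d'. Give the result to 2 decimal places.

z(0.76) = 0.706, z(0.25) = -0.674
d' = z(H) − z(FA) = 0.706 − (-0.674) = 1.380

d' = 1.38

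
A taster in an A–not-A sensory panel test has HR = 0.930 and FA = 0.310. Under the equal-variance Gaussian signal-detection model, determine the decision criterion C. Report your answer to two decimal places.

z(H) = 1.476
z(FA) = -0.496
c = −½·[z(H) + z(FA)] = −0.5 × (1.476 + (-0.496)) = -0.490

C = -0.49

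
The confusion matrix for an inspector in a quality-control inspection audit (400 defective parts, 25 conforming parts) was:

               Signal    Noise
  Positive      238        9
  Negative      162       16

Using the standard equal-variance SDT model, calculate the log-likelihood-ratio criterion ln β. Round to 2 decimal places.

ln β = 0.04

H = 238/400 = 0.5950
FA = 9/25 = 0.3600
z(H) = 0.240
z(FA) = -0.358
ln β = −½·[z(H)² − z(FA)²] = −0.5 × (0.058 − 0.128) = 0.035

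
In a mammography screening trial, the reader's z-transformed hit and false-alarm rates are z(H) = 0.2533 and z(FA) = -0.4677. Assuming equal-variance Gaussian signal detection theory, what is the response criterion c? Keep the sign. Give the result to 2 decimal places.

c = −½·[z(H) + z(FA)] = −½·(0.2533 + (-0.4677)) = 0.1072

c = 0.11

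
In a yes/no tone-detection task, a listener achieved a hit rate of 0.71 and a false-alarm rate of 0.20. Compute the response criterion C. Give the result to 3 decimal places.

C = 0.144

z(0.71) = 0.5534, z(0.20) = -0.8416
c = −½·[z(H) + z(FA)] = −0.5 × (0.5534 + (-0.8416)) = 0.1441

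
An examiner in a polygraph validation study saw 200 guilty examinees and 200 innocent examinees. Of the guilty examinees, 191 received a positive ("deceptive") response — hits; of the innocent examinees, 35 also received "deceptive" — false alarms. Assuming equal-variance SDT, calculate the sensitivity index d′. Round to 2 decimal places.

d′ = 2.63

H = 191/200 = 0.9550
FA = 35/200 = 0.1750
z(H) = 1.6954
z(FA) = -0.9346
d' = z(H) − z(FA) = 1.6954 − (-0.9346) = 2.6300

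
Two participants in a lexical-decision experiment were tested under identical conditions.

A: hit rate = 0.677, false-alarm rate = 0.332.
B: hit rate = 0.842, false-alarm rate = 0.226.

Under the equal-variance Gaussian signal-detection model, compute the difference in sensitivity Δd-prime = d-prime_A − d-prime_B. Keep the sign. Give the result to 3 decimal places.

Δd-prime = -0.861

A: z(0.677) = 0.4593, z(0.332) = -0.4344, d' = 0.8937
B: z(0.842) = 1.0027, z(0.226) = -0.7521, d' = 1.7548
Δd' = d'_A − d'_B = 0.8937 − 1.7548 = -0.8611
B has the higher sensitivity.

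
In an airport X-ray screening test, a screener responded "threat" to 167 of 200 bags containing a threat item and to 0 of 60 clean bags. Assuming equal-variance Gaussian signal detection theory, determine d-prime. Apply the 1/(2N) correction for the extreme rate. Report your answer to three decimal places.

d-prime = 3.368

The false-alarm rate is 0/60 = 0, so apply the 1/(2N) correction: FA → 1/(2·60) = 0.00833.
z(H) = z(0.83500) = 0.9741
z(FA) = z(0.00833) = -2.3941
d' = 0.9741 − (-2.3941) = 3.3682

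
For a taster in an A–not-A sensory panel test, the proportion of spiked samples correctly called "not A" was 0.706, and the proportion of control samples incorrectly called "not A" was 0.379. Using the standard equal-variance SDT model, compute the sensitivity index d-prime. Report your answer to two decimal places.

Φ⁻¹(H) = Φ⁻¹(0.706) = 0.542
Φ⁻¹(FA) = Φ⁻¹(0.379) = -0.308
d' = z(H) − z(FA) = 0.542 − (-0.308) = 0.850

d-prime = 0.85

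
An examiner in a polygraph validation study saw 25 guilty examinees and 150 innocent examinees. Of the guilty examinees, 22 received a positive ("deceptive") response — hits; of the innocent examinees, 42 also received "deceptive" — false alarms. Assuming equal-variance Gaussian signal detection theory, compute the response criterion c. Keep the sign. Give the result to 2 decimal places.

H = 22/25 = 0.8800
FA = 42/150 = 0.2800
z(0.8800) = 1.1750, z(0.2800) = -0.5828
c = −½·[z(H) + z(FA)] = −0.5 × (1.1750 + (-0.5828)) = -0.2961
c < 0: the examiner has a liberal response bias.

c = -0.30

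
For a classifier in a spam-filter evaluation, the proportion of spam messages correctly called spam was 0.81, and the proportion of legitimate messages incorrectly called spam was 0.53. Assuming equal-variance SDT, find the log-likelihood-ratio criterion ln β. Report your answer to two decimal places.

z(H) = z(0.81) = 0.878
z(FA) = z(0.53) = 0.075
ln β = −½·[z(H)² − z(FA)²] = −0.5 × (0.771 − 0.006) = -0.3825

ln β = -0.38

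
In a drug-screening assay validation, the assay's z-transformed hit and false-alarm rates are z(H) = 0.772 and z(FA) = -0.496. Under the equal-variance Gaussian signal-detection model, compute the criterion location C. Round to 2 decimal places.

c = −½·[z(H) + z(FA)] = −½·(0.772 + (-0.496)) = -0.138

C = -0.14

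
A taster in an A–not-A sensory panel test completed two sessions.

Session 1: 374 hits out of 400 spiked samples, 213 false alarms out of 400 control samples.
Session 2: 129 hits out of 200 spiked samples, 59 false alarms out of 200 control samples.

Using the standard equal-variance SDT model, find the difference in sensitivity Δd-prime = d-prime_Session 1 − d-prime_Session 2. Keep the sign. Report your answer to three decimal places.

Session 1: z(0.9350) = 1.5141, z(0.5325) = 0.0816, d' = 1.4325
Session 2: z(0.6450) = 0.3719, z(0.2950) = -0.5388, d' = 0.9107
Δd' = d'_Session 1 − d'_Session 2 = 1.4325 − 0.9107 = 0.5218
Session 1 has the higher sensitivity.

Δd-prime = 0.522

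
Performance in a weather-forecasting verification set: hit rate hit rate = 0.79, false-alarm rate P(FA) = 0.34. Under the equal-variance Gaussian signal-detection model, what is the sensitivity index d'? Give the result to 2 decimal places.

Φ⁻¹(0.79) = 0.8064, Φ⁻¹(0.34) = -0.4125
d' = z(H) − z(FA) = 0.8064 − (-0.4125) = 1.2189

d' = 1.22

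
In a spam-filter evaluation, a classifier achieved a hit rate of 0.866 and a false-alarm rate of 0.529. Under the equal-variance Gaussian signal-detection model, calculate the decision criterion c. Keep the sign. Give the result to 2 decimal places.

c = -0.59

z(0.866) = 1.1077, z(0.529) = 0.0728
c = −½·[z(H) + z(FA)] = −0.5 × (1.1077 + 0.0728) = -0.59025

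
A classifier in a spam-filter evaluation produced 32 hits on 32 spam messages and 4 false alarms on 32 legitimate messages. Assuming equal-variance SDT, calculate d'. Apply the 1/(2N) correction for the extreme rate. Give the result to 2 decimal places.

The hit rate is 32/32 = 1, so apply the 1/(2N) correction: H → 1 − 1/(2·32) = 0.98438.
z(H) = z(0.98438) = 2.154
z(FA) = z(0.12500) = -1.150
d' = 2.154 − (-1.150) = 3.304

d' = 3.30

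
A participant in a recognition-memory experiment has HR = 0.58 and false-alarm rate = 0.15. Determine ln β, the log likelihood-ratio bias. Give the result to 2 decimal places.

ln β = 0.52

z(H) = 0.202
z(FA) = -1.036
ln β = −½·[z(H)² − z(FA)²] = −0.5 × (0.041 − 1.073) = 0.516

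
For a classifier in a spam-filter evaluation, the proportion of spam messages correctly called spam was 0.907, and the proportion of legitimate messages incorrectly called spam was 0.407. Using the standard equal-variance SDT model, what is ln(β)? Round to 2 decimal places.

Φ⁻¹(H) = 1.323
Φ⁻¹(FA) = -0.235
ln β = −½·[z(H)² − z(FA)²] = −0.5 × (1.750 − 0.055) = -0.8475

ln β = -0.85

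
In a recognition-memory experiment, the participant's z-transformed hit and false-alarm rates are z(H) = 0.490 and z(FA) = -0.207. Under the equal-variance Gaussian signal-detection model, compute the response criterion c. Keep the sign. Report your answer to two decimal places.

c = −½·[z(H) + z(FA)] = −½·(0.490 + (-0.207)) = -0.1415

c = -0.14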